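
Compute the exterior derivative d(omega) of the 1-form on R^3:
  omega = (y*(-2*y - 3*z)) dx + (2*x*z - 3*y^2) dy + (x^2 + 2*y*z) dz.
d(omega) = (4*y + 5*z) dx ∧ dy + (2*x + 3*y) dx ∧ dz + (-2*x + 2*z) dy ∧ dz

For a 1-form omega = sum_i f_i dx_i, the exterior derivative is
  d(omega) = sum_{i < j} (∂f_j/∂x_i - ∂f_i/∂x_j) dx_i ∧ dx_j.
  coefficient of dx ∧ dy: ∂f_2/∂x - ∂f_1/∂y = ∂(2*x*z - 3*y^2)/∂x - ∂(y*(-2*y - 3*z))/∂y = 4*y + 5*z
  coefficient of dx ∧ dz: ∂f_3/∂x - ∂f_1/∂z = ∂(x^2 + 2*y*z)/∂x - ∂(y*(-2*y - 3*z))/∂z = 2*x + 3*y
  coefficient of dy ∧ dz: ∂f_3/∂y - ∂f_2/∂z = ∂(x^2 + 2*y*z)/∂y - ∂(2*x*z - 3*y^2)/∂z = -2*x + 2*z
Assembling: d(omega) = (4*y + 5*z) dx ∧ dy + (2*x + 3*y) dx ∧ dz + (-2*x + 2*z) dy ∧ dz.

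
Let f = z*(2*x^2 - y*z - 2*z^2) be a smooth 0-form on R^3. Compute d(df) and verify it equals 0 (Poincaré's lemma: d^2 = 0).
d(df) = 0

Step 1: df = sum_i (∂f/∂x_i) dx_i = (4*x*z) dx + (-z^2) dy + (2*x^2 - 2*y*z - 6*z^2) dz.
Step 2: Apply d again. Using the 1-form formula, the coefficient of dx ∧ dy in d(df) is ∂^2 f/∂x ∂y - ∂^2 f/∂y ∂x = (0) - (0) = 0 (equality of mixed partials for smooth f).
Similarly for dx ∧ dz and dy ∧ dz — all coefficients vanish. So d(df) = 0.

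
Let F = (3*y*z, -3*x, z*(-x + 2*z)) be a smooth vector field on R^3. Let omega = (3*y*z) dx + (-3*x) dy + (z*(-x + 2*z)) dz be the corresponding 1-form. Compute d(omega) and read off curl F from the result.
d(omega) = (0) dy ∧ dz + (3*y + z) dz ∧ dx + (-3*z - 3) dx ∧ dy; curl F = (0, 3*y + z, -3*z - 3)

d omega = sum_{i<j} (∂f_j/∂x_i - ∂f_i/∂x_j) dx_i ∧ dx_j. Under the identification (dy ∧ dz, dz ∧ dx, dx ∧ dy) ↔ (e_x, e_y, e_z), the coefficients are exactly the components of curl F. Compute:
  ∂R/∂y - ∂Q/∂z = (0) - (0) = 0
  ∂P/∂z - ∂R/∂x = (3*y) - (-z) = 3*y + z
  ∂Q/∂x - ∂P/∂y = (-3) - (3*z) = -3*z - 3.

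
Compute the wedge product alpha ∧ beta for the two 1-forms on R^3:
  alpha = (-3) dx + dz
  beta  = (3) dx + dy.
alpha ∧ beta = (-3) dx ∧ dy + (-3) dx ∧ dz + (-1) dy ∧ dz

Distribute the wedge, using dx_i ∧ dx_j = -dx_j ∧ dx_i and dx_i ∧ dx_i = 0. For each pair (i, j) with i < j, the coefficient of dx_i ∧ dx_j in alpha ∧ beta is (alpha_i * beta_j - alpha_j * beta_i). Collecting: alpha ∧ beta = (-3) dx ∧ dy + (-3) dx ∧ dz + (-1) dy ∧ dz.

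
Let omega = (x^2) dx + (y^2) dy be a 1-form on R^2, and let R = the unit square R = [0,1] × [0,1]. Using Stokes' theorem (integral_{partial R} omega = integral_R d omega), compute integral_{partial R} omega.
integral_(partial R) omega = 0

Stokes: integral_partial_R omega = integral_R d omega with d omega = (∂Q/∂x - ∂P/∂y) dx ∧ dy.
  ∂Q/∂x = 0
  ∂P/∂y = 0
  integrand = ∂Q/∂x - ∂P/∂y = 0.
Integrating over R: integral_0^1 integral_0^1 (0) dx dy = 0.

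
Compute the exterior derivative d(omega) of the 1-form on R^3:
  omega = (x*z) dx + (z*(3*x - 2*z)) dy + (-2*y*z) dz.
d(omega) = (3*z) dx ∧ dy + (-x) dx ∧ dz + (-3*x + 2*z) dy ∧ dz

For a 1-form omega = sum_i f_i dx_i, the exterior derivative is
  d(omega) = sum_{i < j} (∂f_j/∂x_i - ∂f_i/∂x_j) dx_i ∧ dx_j.
  coefficient of dx ∧ dy: ∂f_2/∂x - ∂f_1/∂y = ∂(z*(3*x - 2*z))/∂x - ∂(x*z)/∂y = 3*z
  coefficient of dx ∧ dz: ∂f_3/∂x - ∂f_1/∂z = ∂(-2*y*z)/∂x - ∂(x*z)/∂z = -x
  coefficient of dy ∧ dz: ∂f_3/∂y - ∂f_2/∂z = ∂(-2*y*z)/∂y - ∂(z*(3*x - 2*z))/∂z = -3*x + 2*z
Assembling: d(omega) = (3*z) dx ∧ dy + (-x) dx ∧ dz + (-3*x + 2*z) dy ∧ dz.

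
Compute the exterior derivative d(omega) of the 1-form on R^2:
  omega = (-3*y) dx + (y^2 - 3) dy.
d(omega) = (3) dx ∧ dy

For a 1-form omega = sum_i f_i dx_i, the exterior derivative is
  d(omega) = sum_{i < j} (∂f_j/∂x_i - ∂f_i/∂x_j) dx_i ∧ dx_j.
  coefficient of dx ∧ dy: ∂f_2/∂x - ∂f_1/∂y = ∂(y^2 - 3)/∂x - ∂(-3*y)/∂y = 3
Assembling: d(omega) = (3) dx ∧ dy.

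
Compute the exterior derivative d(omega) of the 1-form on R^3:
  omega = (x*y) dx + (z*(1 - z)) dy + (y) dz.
d(omega) = (-x) dx ∧ dy + (2*z) dy ∧ dz

For a 1-form omega = sum_i f_i dx_i, the exterior derivative is
  d(omega) = sum_{i < j} (∂f_j/∂x_i - ∂f_i/∂x_j) dx_i ∧ dx_j.
  coefficient of dx ∧ dy: ∂f_2/∂x - ∂f_1/∂y = ∂(z*(1 - z))/∂x - ∂(x*y)/∂y = -x
  coefficient of dy ∧ dz: ∂f_3/∂y - ∂f_2/∂z = ∂(y)/∂y - ∂(z*(1 - z))/∂z = 2*z
Assembling: d(omega) = (-x) dx ∧ dy + (2*z) dy ∧ dz.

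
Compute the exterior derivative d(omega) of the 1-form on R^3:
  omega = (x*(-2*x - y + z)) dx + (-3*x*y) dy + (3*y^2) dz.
d(omega) = (x - 3*y) dx ∧ dy + (-x) dx ∧ dz + (6*y) dy ∧ dz

For a 1-form omega = sum_i f_i dx_i, the exterior derivative is
  d(omega) = sum_{i < j} (∂f_j/∂x_i - ∂f_i/∂x_j) dx_i ∧ dx_j.
  coefficient of dx ∧ dy: ∂f_2/∂x - ∂f_1/∂y = ∂(-3*x*y)/∂x - ∂(x*(-2*x - y + z))/∂y = x - 3*y
  coefficient of dx ∧ dz: ∂f_3/∂x - ∂f_1/∂z = ∂(3*y^2)/∂x - ∂(x*(-2*x - y + z))/∂z = -x
  coefficient of dy ∧ dz: ∂f_3/∂y - ∂f_2/∂z = ∂(3*y^2)/∂y - ∂(-3*x*y)/∂z = 6*y
Assembling: d(omega) = (x - 3*y) dx ∧ dy + (-x) dx ∧ dz + (6*y) dy ∧ dz.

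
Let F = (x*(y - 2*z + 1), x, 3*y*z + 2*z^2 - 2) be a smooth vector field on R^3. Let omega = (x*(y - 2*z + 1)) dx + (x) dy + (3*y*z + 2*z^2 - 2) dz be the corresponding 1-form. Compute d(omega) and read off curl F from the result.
d(omega) = (3*z) dy ∧ dz + (-2*x) dz ∧ dx + (1 - x) dx ∧ dy; curl F = (3*z, -2*x, 1 - x)

d omega = sum_{i<j} (∂f_j/∂x_i - ∂f_i/∂x_j) dx_i ∧ dx_j. Under the identification (dy ∧ dz, dz ∧ dx, dx ∧ dy) ↔ (e_x, e_y, e_z), the coefficients are exactly the components of curl F. Compute:
  ∂R/∂y - ∂Q/∂z = (3*z) - (0) = 3*z
  ∂P/∂z - ∂R/∂x = (-2*x) - (0) = -2*x
  ∂Q/∂x - ∂P/∂y = (1) - (x) = 1 - x.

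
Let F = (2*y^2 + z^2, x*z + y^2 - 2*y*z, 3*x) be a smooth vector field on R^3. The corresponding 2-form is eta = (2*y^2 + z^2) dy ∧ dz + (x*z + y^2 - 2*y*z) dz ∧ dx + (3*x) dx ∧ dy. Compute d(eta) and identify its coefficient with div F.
d(eta) = (2*y - 2*z) dx ∧ dy ∧ dz; div F = 2*y - 2*z

For a 2-form in R^3 of the form above, applying d gives a 3-form with coefficient ∂P/∂x + ∂Q/∂y + ∂R/∂z:
  ∂P/∂x = 0
  ∂Q/∂y = 2*y - 2*z
  ∂R/∂z = 0
Sum = 2*y - 2*z, which is exactly div F.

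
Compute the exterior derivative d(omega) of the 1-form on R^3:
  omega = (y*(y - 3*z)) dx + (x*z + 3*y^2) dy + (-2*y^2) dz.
d(omega) = (-2*y + 4*z) dx ∧ dy + (3*y) dx ∧ dz + (-x - 4*y) dy ∧ dz

For a 1-form omega = sum_i f_i dx_i, the exterior derivative is
  d(omega) = sum_{i < j} (∂f_j/∂x_i - ∂f_i/∂x_j) dx_i ∧ dx_j.
  coefficient of dx ∧ dy: ∂f_2/∂x - ∂f_1/∂y = ∂(x*z + 3*y^2)/∂x - ∂(y*(y - 3*z))/∂y = -2*y + 4*z
  coefficient of dx ∧ dz: ∂f_3/∂x - ∂f_1/∂z = ∂(-2*y^2)/∂x - ∂(y*(y - 3*z))/∂z = 3*y
  coefficient of dy ∧ dz: ∂f_3/∂y - ∂f_2/∂z = ∂(-2*y^2)/∂y - ∂(x*z + 3*y^2)/∂z = -x - 4*y
Assembling: d(omega) = (-2*y + 4*z) dx ∧ dy + (3*y) dx ∧ dz + (-x - 4*y) dy ∧ dz.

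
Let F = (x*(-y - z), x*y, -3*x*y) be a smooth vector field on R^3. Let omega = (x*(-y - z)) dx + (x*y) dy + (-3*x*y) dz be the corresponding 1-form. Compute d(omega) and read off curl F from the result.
d(omega) = (-3*x) dy ∧ dz + (-x + 3*y) dz ∧ dx + (x + y) dx ∧ dy; curl F = (-3*x, -x + 3*y, x + y)

d omega = sum_{i<j} (∂f_j/∂x_i - ∂f_i/∂x_j) dx_i ∧ dx_j. Under the identification (dy ∧ dz, dz ∧ dx, dx ∧ dy) ↔ (e_x, e_y, e_z), the coefficients are exactly the components of curl F. Compute:
  ∂R/∂y - ∂Q/∂z = (-3*x) - (0) = -3*x
  ∂P/∂z - ∂R/∂x = (-x) - (-3*y) = -x + 3*y
  ∂Q/∂x - ∂P/∂y = (y) - (-x) = x + y.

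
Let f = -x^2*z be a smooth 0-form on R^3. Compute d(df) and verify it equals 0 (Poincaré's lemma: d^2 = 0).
d(df) = 0

Step 1: df = sum_i (∂f/∂x_i) dx_i = (-2*x*z) dx + (0) dy + (-x^2) dz.
Step 2: Apply d again. Using the 1-form formula, the coefficient of dx ∧ dy in d(df) is ∂^2 f/∂x ∂y - ∂^2 f/∂y ∂x = (0) - (0) = 0 (equality of mixed partials for smooth f).
Similarly for dx ∧ dz and dy ∧ dz — all coefficients vanish. So d(df) = 0.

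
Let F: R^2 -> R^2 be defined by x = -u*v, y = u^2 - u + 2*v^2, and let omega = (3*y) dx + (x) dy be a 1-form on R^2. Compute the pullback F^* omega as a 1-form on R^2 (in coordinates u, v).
F^* omega = (v*(-5*u^2 + 4*u - 6*v^2)) du + (u*(-3*u^2 + 3*u - 10*v^2)) dv

Using F^*(f dg) = (f ∘ F) d(g ∘ F), substitute each coordinate x_i by F_i(u, v) in f_i, and replace dx_i by d F_i = (∂F_i/∂u) du + (∂F_i/∂v) dv.
  For the x component: f_1(F) = 3*u^2 - 3*u + 6*v^2; d F_1 = (-v) du + (-u) dv
  For the y component: f_2(F) = -u*v; d F_2 = (2*u - 1) du + (4*v) dv
Combining and collecting du, dv coefficients:
  coeff of du: v*(-5*u^2 + 4*u - 6*v^2)
  coeff of dv: u*(-3*u^2 + 3*u - 10*v^2)
F^* omega = (v*(-5*u^2 + 4*u - 6*v^2)) du + (u*(-3*u^2 + 3*u - 10*v^2)) dv.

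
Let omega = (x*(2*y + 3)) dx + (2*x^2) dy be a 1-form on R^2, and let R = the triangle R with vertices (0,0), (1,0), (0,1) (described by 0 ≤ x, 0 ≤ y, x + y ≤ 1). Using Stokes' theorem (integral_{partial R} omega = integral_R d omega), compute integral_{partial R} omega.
integral_(partial R) omega = 1/3

Stokes: integral_partial_R omega = integral_R d omega with d omega = (∂Q/∂x - ∂P/∂y) dx ∧ dy.
  ∂Q/∂x = 4*x
  ∂P/∂y = 2*x
  integrand = ∂Q/∂x - ∂P/∂y = 2*x.
Integrating over R: integral_0^1 integral_0^{1-x} (2*x) dy dx = 1/3.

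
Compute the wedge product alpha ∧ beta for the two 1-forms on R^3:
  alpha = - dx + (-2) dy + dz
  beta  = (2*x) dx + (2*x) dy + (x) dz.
alpha ∧ beta = (2*x) dx ∧ dy + (-3*x) dx ∧ dz + (-4*x) dy ∧ dz

Distribute the wedge, using dx_i ∧ dx_j = -dx_j ∧ dx_i and dx_i ∧ dx_i = 0. For each pair (i, j) with i < j, the coefficient of dx_i ∧ dx_j in alpha ∧ beta is (alpha_i * beta_j - alpha_j * beta_i). Collecting: alpha ∧ beta = (2*x) dx ∧ dy + (-3*x) dx ∧ dz + (-4*x) dy ∧ dz.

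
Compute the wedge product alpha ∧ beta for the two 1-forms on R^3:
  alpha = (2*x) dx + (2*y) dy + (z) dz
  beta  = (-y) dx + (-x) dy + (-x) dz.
alpha ∧ beta = (-2*x^2 + 2*y^2) dx ∧ dy + (-2*x^2 + y*z) dx ∧ dz + (x*(-2*y + z)) dy ∧ dz

Distribute the wedge, using dx_i ∧ dx_j = -dx_j ∧ dx_i and dx_i ∧ dx_i = 0. For each pair (i, j) with i < j, the coefficient of dx_i ∧ dx_j in alpha ∧ beta is (alpha_i * beta_j - alpha_j * beta_i). Collecting: alpha ∧ beta = (-2*x^2 + 2*y^2) dx ∧ dy + (-2*x^2 + y*z) dx ∧ dz + (x*(-2*y + z)) dy ∧ dz.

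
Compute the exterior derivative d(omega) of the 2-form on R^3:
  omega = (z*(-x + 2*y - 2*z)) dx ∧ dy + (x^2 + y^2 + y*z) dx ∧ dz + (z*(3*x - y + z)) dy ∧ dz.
d(omega) = (-x - 2*z) dx ∧ dy ∧ dz

For a 2-form omega = sum_{i<j} g_{ij} dx_i ∧ dx_j, the exterior derivative is
  d(omega) = sum_{i<j} d(g_{ij}) ∧ dx_i ∧ dx_j = sum_{i<j, k} (∂g_{ij}/∂x_k) dx_k ∧ dx_i ∧ dx_j.
Expand each term, using dx_k ∧ dx_i ∧ dx_j = sgn(permutation) dx_{(a)} ∧ dx_{(b)} ∧ dx_{(c)} with (a < b < c) sorted:
  d(z*(-x + 2*y - 2*z)) includes (∂/∂z)(z*(-x + 2*y - 2*z)) dz = (-x + 2*y - 4*z) dz, which multiplied by dx ∧ dy gives (-x + 2*y - 4*z) dx ∧ dy ∧ dz
  d(x^2 + y^2 + y*z) includes (∂/∂y)(x^2 + y^2 + y*z) dy = (2*y + z) dy, which multiplied by dx ∧ dz gives (-2*y - z) dx ∧ dy ∧ dz
  d(z*(3*x - y + z)) includes (∂/∂x)(z*(3*x - y + z)) dx = (3*z) dx, which multiplied by dy ∧ dz gives (3*z) dx ∧ dy ∧ dz
Collecting like 3-forms: d(omega) = (-x - 2*z) dx ∧ dy ∧ dz.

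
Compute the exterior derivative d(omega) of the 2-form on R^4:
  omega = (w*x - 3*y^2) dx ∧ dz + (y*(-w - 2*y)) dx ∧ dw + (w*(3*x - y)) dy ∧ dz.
d(omega) = (3*w + 6*y) dx ∧ dy ∧ dz + (x) dx ∧ dz ∧ dw + (w + 4*y) dx ∧ dy ∧ dw + (3*x - y) dy ∧ dz ∧ dw

For a 2-form omega = sum_{i<j} g_{ij} dx_i ∧ dx_j, the exterior derivative is
  d(omega) = sum_{i<j} d(g_{ij}) ∧ dx_i ∧ dx_j = sum_{i<j, k} (∂g_{ij}/∂x_k) dx_k ∧ dx_i ∧ dx_j.
Expand each term, using dx_k ∧ dx_i ∧ dx_j = sgn(permutation) dx_{(a)} ∧ dx_{(b)} ∧ dx_{(c)} with (a < b < c) sorted:
  d(w*x - 3*y^2) includes (∂/∂y)(w*x - 3*y^2) dy = (-6*y) dy, which multiplied by dx ∧ dz gives (6*y) dx ∧ dy ∧ dz
  d(w*x - 3*y^2) includes (∂/∂w)(w*x - 3*y^2) dw = (x) dw, which multiplied by dx ∧ dz gives (x) dx ∧ dz ∧ dw
  d(y*(-w - 2*y)) includes (∂/∂y)(y*(-w - 2*y)) dy = (-w - 4*y) dy, which multiplied by dx ∧ dw gives (w + 4*y) dx ∧ dy ∧ dw
  d(w*(3*x - y)) includes (∂/∂x)(w*(3*x - y)) dx = (3*w) dx, which multiplied by dy ∧ dz gives (3*w) dx ∧ dy ∧ dz
  d(w*(3*x - y)) includes (∂/∂w)(w*(3*x - y)) dw = (3*x - y) dw, which multiplied by dy ∧ dz gives (3*x - y) dy ∧ dz ∧ dw
Collecting like 3-forms: d(omega) = (3*w + 6*y) dx ∧ dy ∧ dz + (x) dx ∧ dz ∧ dw + (w + 4*y) dx ∧ dy ∧ dw + (3*x - y) dy ∧ dz ∧ dw.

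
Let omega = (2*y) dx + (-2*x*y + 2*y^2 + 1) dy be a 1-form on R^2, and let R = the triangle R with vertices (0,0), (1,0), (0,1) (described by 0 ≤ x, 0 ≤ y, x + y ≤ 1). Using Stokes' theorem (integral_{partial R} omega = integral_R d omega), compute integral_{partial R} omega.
integral_(partial R) omega = -4/3

Stokes: integral_partial_R omega = integral_R d omega with d omega = (∂Q/∂x - ∂P/∂y) dx ∧ dy.
  ∂Q/∂x = -2*y
  ∂P/∂y = 2
  integrand = ∂Q/∂x - ∂P/∂y = -2*y - 2.
Integrating over R: integral_0^1 integral_0^{1-x} (-2*y - 2) dy dx = -4/3.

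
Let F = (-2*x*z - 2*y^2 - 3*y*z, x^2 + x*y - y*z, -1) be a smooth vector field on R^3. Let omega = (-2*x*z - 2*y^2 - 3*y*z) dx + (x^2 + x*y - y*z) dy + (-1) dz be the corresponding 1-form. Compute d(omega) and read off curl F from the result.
d(omega) = (y) dy ∧ dz + (-2*x - 3*y) dz ∧ dx + (2*x + 5*y + 3*z) dx ∧ dy; curl F = (y, -2*x - 3*y, 2*x + 5*y + 3*z)

d omega = sum_{i<j} (∂f_j/∂x_i - ∂f_i/∂x_j) dx_i ∧ dx_j. Under the identification (dy ∧ dz, dz ∧ dx, dx ∧ dy) ↔ (e_x, e_y, e_z), the coefficients are exactly the components of curl F. Compute:
  ∂R/∂y - ∂Q/∂z = (0) - (-y) = y
  ∂P/∂z - ∂R/∂x = (-2*x - 3*y) - (0) = -2*x - 3*y
  ∂Q/∂x - ∂P/∂y = (2*x + y) - (-4*y - 3*z) = 2*x + 5*y + 3*z.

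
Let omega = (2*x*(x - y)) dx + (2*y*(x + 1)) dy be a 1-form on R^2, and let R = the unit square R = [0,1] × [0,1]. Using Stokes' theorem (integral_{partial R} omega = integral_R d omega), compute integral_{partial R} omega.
integral_(partial R) omega = 2

Stokes: integral_partial_R omega = integral_R d omega with d omega = (∂Q/∂x - ∂P/∂y) dx ∧ dy.
  ∂Q/∂x = 2*y
  ∂P/∂y = -2*x
  integrand = ∂Q/∂x - ∂P/∂y = 2*x + 2*y.
Integrating over R: integral_0^1 integral_0^1 (2*x + 2*y) dx dy = 2.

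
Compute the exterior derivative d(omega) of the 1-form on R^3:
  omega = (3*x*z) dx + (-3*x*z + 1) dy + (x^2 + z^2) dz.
d(omega) = (-3*z) dx ∧ dy + (-x) dx ∧ dz + (3*x) dy ∧ dz

For a 1-form omega = sum_i f_i dx_i, the exterior derivative is
  d(omega) = sum_{i < j} (∂f_j/∂x_i - ∂f_i/∂x_j) dx_i ∧ dx_j.
  coefficient of dx ∧ dy: ∂f_2/∂x - ∂f_1/∂y = ∂(-3*x*z + 1)/∂x - ∂(3*x*z)/∂y = -3*z
  coefficient of dx ∧ dz: ∂f_3/∂x - ∂f_1/∂z = ∂(x^2 + z^2)/∂x - ∂(3*x*z)/∂z = -x
  coefficient of dy ∧ dz: ∂f_3/∂y - ∂f_2/∂z = ∂(x^2 + z^2)/∂y - ∂(-3*x*z + 1)/∂z = 3*x
Assembling: d(omega) = (-3*z) dx ∧ dy + (-x) dx ∧ dz + (3*x) dy ∧ dz.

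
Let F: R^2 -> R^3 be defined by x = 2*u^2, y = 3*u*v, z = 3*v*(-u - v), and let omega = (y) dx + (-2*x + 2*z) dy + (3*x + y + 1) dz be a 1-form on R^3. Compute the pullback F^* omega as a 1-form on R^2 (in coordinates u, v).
F^* omega = (3*v*(-6*u^2 - 9*u*v - 6*v^2 - 1)) du + (-30*u^3 - 63*u^2*v - 36*u*v^2 - 3*u - 6*v) dv

Using F^*(f dg) = (f ∘ F) d(g ∘ F), substitute each coordinate x_i by F_i(u, v) in f_i, and replace dx_i by d F_i = (∂F_i/∂u) du + (∂F_i/∂v) dv.
  For the x component: f_1(F) = 3*u*v; d F_1 = (4*u) du + (0) dv
  For the y component: f_2(F) = -4*u^2 - 6*u*v - 6*v^2; d F_2 = (3*v) du + (3*u) dv
  For the z component: f_3(F) = 6*u^2 + 3*u*v + 1; d F_3 = (-3*v) du + (-3*u - 6*v) dv
Combining and collecting du, dv coefficients:
  coeff of du: 3*v*(-6*u^2 - 9*u*v - 6*v^2 - 1)
  coeff of dv: -30*u^3 - 63*u^2*v - 36*u*v^2 - 3*u - 6*v
F^* omega = (3*v*(-6*u^2 - 9*u*v - 6*v^2 - 1)) du + (-30*u^3 - 63*u^2*v - 36*u*v^2 - 3*u - 6*v) dv.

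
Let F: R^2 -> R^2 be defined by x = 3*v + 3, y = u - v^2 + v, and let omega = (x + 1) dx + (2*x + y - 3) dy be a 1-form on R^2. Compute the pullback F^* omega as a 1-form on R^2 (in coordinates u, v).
F^* omega = (u - v^2 + 7*v + 3) du + (-2*u*v + u + 2*v^3 - 15*v^2 + 10*v + 15) dv

Using F^*(f dg) = (f ∘ F) d(g ∘ F), substitute each coordinate x_i by F_i(u, v) in f_i, and replace dx_i by d F_i = (∂F_i/∂u) du + (∂F_i/∂v) dv.
  For the x component: f_1(F) = 3*v + 4; d F_1 = (0) du + (3) dv
  For the y component: f_2(F) = u - v^2 + 7*v + 3; d F_2 = (1) du + (1 - 2*v) dv
Combining and collecting du, dv coefficients:
  coeff of du: u - v^2 + 7*v + 3
  coeff of dv: -2*u*v + u + 2*v^3 - 15*v^2 + 10*v + 15
F^* omega = (u - v^2 + 7*v + 3) du + (-2*u*v + u + 2*v^3 - 15*v^2 + 10*v + 15) dv.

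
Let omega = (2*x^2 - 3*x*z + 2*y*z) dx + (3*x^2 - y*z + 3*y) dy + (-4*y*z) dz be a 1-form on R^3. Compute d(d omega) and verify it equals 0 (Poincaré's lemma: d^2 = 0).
d(d omega) = 0

Step 1: d omega = sum_{i<j} (∂f_j/∂x_i - ∂f_i/∂x_j) dx_i ∧ dx_j:
  coeff of dx ∧ dy: 6*x - 2*z
  coeff of dx ∧ dz: 3*x - 2*y
  coeff of dy ∧ dz: y - 4*z
Step 2: Apply d again to each 2-form coefficient. The only possible 3-form in R^3 is dx ∧ dy ∧ dz, with coefficient
  ∂(coeff of dy∧dz)/∂x - ∂(coeff of dx∧dz)/∂y + ∂(coeff of dx∧dy)/∂z
  = ∂/∂x (y - 4*z) - ∂/∂y (3*x - 2*y) + ∂/∂z (6*x - 2*z).
Each of these terms simplifies to sums of mixed partials that cancel in pairs. The result is 0 (by equality of mixed partials for smooth functions — Schwarz / Clairaut).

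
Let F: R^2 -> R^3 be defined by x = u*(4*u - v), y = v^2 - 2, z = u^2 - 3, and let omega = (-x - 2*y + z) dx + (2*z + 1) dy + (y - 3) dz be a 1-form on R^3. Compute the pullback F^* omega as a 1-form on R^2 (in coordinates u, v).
F^* omega = (-24*u^3 + 11*u^2*v - 15*u*v^2 - 2*u + 2*v^3 - v) du + (3*u^3 + 3*u^2*v + 2*u*v^2 - u - 10*v) dv

Using F^*(f dg) = (f ∘ F) d(g ∘ F), substitute each coordinate x_i by F_i(u, v) in f_i, and replace dx_i by d F_i = (∂F_i/∂u) du + (∂F_i/∂v) dv.
  For the x component: f_1(F) = -3*u^2 + u*v - 2*v^2 + 1; d F_1 = (8*u - v) du + (-u) dv
  For the y component: f_2(F) = 2*u^2 - 5; d F_2 = (0) du + (2*v) dv
  For the z component: f_3(F) = v^2 - 5; d F_3 = (2*u) du + (0) dv
Combining and collecting du, dv coefficients:
  coeff of du: -24*u^3 + 11*u^2*v - 15*u*v^2 - 2*u + 2*v^3 - v
  coeff of dv: 3*u^3 + 3*u^2*v + 2*u*v^2 - u - 10*v
F^* omega = (-24*u^3 + 11*u^2*v - 15*u*v^2 - 2*u + 2*v^3 - v) du + (3*u^3 + 3*u^2*v + 2*u*v^2 - u - 10*v) dv.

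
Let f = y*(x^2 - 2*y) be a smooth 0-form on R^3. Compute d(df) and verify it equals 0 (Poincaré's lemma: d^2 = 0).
d(df) = 0

Step 1: df = sum_i (∂f/∂x_i) dx_i = (2*x*y) dx + (x^2 - 4*y) dy + (0) dz.
Step 2: Apply d again. Using the 1-form formula, the coefficient of dx ∧ dy in d(df) is ∂^2 f/∂x ∂y - ∂^2 f/∂y ∂x = (2*x) - (2*x) = 0 (equality of mixed partials for smooth f).
Similarly for dx ∧ dz and dy ∧ dz — all coefficients vanish. So d(df) = 0.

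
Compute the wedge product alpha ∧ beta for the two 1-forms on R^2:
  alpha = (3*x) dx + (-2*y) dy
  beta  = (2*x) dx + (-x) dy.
alpha ∧ beta = (x*(-3*x + 4*y)) dx ∧ dy

Distribute the wedge, using dx_i ∧ dx_j = -dx_j ∧ dx_i and dx_i ∧ dx_i = 0. For each pair (i, j) with i < j, the coefficient of dx_i ∧ dx_j in alpha ∧ beta is (alpha_i * beta_j - alpha_j * beta_i). Collecting: alpha ∧ beta = (x*(-3*x + 4*y)) dx ∧ dy.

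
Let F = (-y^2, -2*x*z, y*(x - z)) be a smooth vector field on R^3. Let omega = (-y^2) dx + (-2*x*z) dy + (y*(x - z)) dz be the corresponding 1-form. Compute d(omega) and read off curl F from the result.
d(omega) = (3*x - z) dy ∧ dz + (-y) dz ∧ dx + (2*y - 2*z) dx ∧ dy; curl F = (3*x - z, -y, 2*y - 2*z)

d omega = sum_{i<j} (∂f_j/∂x_i - ∂f_i/∂x_j) dx_i ∧ dx_j. Under the identification (dy ∧ dz, dz ∧ dx, dx ∧ dy) ↔ (e_x, e_y, e_z), the coefficients are exactly the components of curl F. Compute:
  ∂R/∂y - ∂Q/∂z = (x - z) - (-2*x) = 3*x - z
  ∂P/∂z - ∂R/∂x = (0) - (y) = -y
  ∂Q/∂x - ∂P/∂y = (-2*z) - (-2*y) = 2*y - 2*z.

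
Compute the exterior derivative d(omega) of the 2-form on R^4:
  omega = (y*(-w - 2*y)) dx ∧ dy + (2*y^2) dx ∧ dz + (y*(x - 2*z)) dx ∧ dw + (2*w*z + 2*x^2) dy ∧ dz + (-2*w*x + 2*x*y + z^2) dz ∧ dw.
d(omega) = (-x - y + 2*z) dx ∧ dy ∧ dw + (4*x - 4*y) dx ∧ dy ∧ dz + (-2*w + 4*y) dx ∧ dz ∧ dw + (2*x + 2*z) dy ∧ dz ∧ dw

For a 2-form omega = sum_{i<j} g_{ij} dx_i ∧ dx_j, the exterior derivative is
  d(omega) = sum_{i<j} d(g_{ij}) ∧ dx_i ∧ dx_j = sum_{i<j, k} (∂g_{ij}/∂x_k) dx_k ∧ dx_i ∧ dx_j.
Expand each term, using dx_k ∧ dx_i ∧ dx_j = sgn(permutation) dx_{(a)} ∧ dx_{(b)} ∧ dx_{(c)} with (a < b < c) sorted:
  d(y*(-w - 2*y)) includes (∂/∂w)(y*(-w - 2*y)) dw = (-y) dw, which multiplied by dx ∧ dy gives (-y) dx ∧ dy ∧ dw
  d(2*y^2) includes (∂/∂y)(2*y^2) dy = (4*y) dy, which multiplied by dx ∧ dz gives (-4*y) dx ∧ dy ∧ dz
  d(y*(x - 2*z)) includes (∂/∂y)(y*(x - 2*z)) dy = (x - 2*z) dy, which multiplied by dx ∧ dw gives (-x + 2*z) dx ∧ dy ∧ dw
  d(y*(x - 2*z)) includes (∂/∂z)(y*(x - 2*z)) dz = (-2*y) dz, which multiplied by dx ∧ dw gives (2*y) dx ∧ dz ∧ dw
  d(2*w*z + 2*x^2) includes (∂/∂x)(2*w*z + 2*x^2) dx = (4*x) dx, which multiplied by dy ∧ dz gives (4*x) dx ∧ dy ∧ dz
  d(2*w*z + 2*x^2) includes (∂/∂w)(2*w*z + 2*x^2) dw = (2*z) dw, which multiplied by dy ∧ dz gives (2*z) dy ∧ dz ∧ dw
  d(-2*w*x + 2*x*y + z^2) includes (∂/∂x)(-2*w*x + 2*x*y + z^2) dx = (-2*w + 2*y) dx, which multiplied by dz ∧ dw gives (-2*w + 2*y) dx ∧ dz ∧ dw
  d(-2*w*x + 2*x*y + z^2) includes (∂/∂y)(-2*w*x + 2*x*y + z^2) dy = (2*x) dy, which multiplied by dz ∧ dw gives (2*x) dy ∧ dz ∧ dw
Collecting like 3-forms: d(omega) = (-x - y + 2*z) dx ∧ dy ∧ dw + (4*x - 4*y) dx ∧ dy ∧ dz + (-2*w + 4*y) dx ∧ dz ∧ dw + (2*x + 2*z) dy ∧ dz ∧ dw.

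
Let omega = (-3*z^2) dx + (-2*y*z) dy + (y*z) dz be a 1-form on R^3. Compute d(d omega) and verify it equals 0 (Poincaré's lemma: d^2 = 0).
d(d omega) = 0

Step 1: d omega = sum_{i<j} (∂f_j/∂x_i - ∂f_i/∂x_j) dx_i ∧ dx_j:
  coeff of dx ∧ dy: 0
  coeff of dx ∧ dz: 6*z
  coeff of dy ∧ dz: 2*y + z
Step 2: Apply d again to each 2-form coefficient. The only possible 3-form in R^3 is dx ∧ dy ∧ dz, with coefficient
  ∂(coeff of dy∧dz)/∂x - ∂(coeff of dx∧dz)/∂y + ∂(coeff of dx∧dy)/∂z
  = ∂/∂x (2*y + z) - ∂/∂y (6*z) + ∂/∂z (0).
Each of these terms simplifies to sums of mixed partials that cancel in pairs. The result is 0 (by equality of mixed partials for smooth functions — Schwarz / Clairaut).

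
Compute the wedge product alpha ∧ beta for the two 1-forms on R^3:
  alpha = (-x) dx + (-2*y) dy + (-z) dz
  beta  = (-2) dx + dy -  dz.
alpha ∧ beta = (-x - 4*y) dx ∧ dy + (x - 2*z) dx ∧ dz + (2*y + z) dy ∧ dz

Distribute the wedge, using dx_i ∧ dx_j = -dx_j ∧ dx_i and dx_i ∧ dx_i = 0. For each pair (i, j) with i < j, the coefficient of dx_i ∧ dx_j in alpha ∧ beta is (alpha_i * beta_j - alpha_j * beta_i). Collecting: alpha ∧ beta = (-x - 4*y) dx ∧ dy + (x - 2*z) dx ∧ dz + (2*y + z) dy ∧ dz.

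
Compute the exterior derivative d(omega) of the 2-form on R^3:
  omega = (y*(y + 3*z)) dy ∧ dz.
d(omega) = 0

For a 2-form omega = sum_{i<j} g_{ij} dx_i ∧ dx_j, the exterior derivative is
  d(omega) = sum_{i<j} d(g_{ij}) ∧ dx_i ∧ dx_j = sum_{i<j, k} (∂g_{ij}/∂x_k) dx_k ∧ dx_i ∧ dx_j.
Expand each term, using dx_k ∧ dx_i ∧ dx_j = sgn(permutation) dx_{(a)} ∧ dx_{(b)} ∧ dx_{(c)} with (a < b < c) sorted:

Collecting like 3-forms: d(omega) = 0.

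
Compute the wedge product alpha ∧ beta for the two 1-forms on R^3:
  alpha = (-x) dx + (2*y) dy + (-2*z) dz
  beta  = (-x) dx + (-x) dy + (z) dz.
alpha ∧ beta = (x*(x + 2*y)) dx ∧ dy + (-3*x*z) dx ∧ dz + (2*z*(-x + y)) dy ∧ dz

Distribute the wedge, using dx_i ∧ dx_j = -dx_j ∧ dx_i and dx_i ∧ dx_i = 0. For each pair (i, j) with i < j, the coefficient of dx_i ∧ dx_j in alpha ∧ beta is (alpha_i * beta_j - alpha_j * beta_i). Collecting: alpha ∧ beta = (x*(x + 2*y)) dx ∧ dy + (-3*x*z) dx ∧ dz + (2*z*(-x + y)) dy ∧ dz.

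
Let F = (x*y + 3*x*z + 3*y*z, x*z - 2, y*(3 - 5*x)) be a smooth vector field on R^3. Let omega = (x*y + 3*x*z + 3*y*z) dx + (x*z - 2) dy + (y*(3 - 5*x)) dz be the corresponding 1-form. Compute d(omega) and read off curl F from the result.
d(omega) = (3 - 6*x) dy ∧ dz + (3*x + 8*y) dz ∧ dx + (-x - 2*z) dx ∧ dy; curl F = (3 - 6*x, 3*x + 8*y, -x - 2*z)

d omega = sum_{i<j} (∂f_j/∂x_i - ∂f_i/∂x_j) dx_i ∧ dx_j. Under the identification (dy ∧ dz, dz ∧ dx, dx ∧ dy) ↔ (e_x, e_y, e_z), the coefficients are exactly the components of curl F. Compute:
  ∂R/∂y - ∂Q/∂z = (3 - 5*x) - (x) = 3 - 6*x
  ∂P/∂z - ∂R/∂x = (3*x + 3*y) - (-5*y) = 3*x + 8*y
  ∂Q/∂x - ∂P/∂y = (z) - (x + 3*z) = -x - 2*z.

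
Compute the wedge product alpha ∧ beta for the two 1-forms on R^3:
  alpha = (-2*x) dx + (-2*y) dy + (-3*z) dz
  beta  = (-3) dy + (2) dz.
alpha ∧ beta = (6*x) dx ∧ dy + (-4*x) dx ∧ dz + (-4*y - 9*z) dy ∧ dz

Distribute the wedge, using dx_i ∧ dx_j = -dx_j ∧ dx_i and dx_i ∧ dx_i = 0. For each pair (i, j) with i < j, the coefficient of dx_i ∧ dx_j in alpha ∧ beta is (alpha_i * beta_j - alpha_j * beta_i). Collecting: alpha ∧ beta = (6*x) dx ∧ dy + (-4*x) dx ∧ dz + (-4*y - 9*z) dy ∧ dz.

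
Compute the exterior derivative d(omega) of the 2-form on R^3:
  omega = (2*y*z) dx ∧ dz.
d(omega) = (-2*z) dx ∧ dy ∧ dz

For a 2-form omega = sum_{i<j} g_{ij} dx_i ∧ dx_j, the exterior derivative is
  d(omega) = sum_{i<j} d(g_{ij}) ∧ dx_i ∧ dx_j = sum_{i<j, k} (∂g_{ij}/∂x_k) dx_k ∧ dx_i ∧ dx_j.
Expand each term, using dx_k ∧ dx_i ∧ dx_j = sgn(permutation) dx_{(a)} ∧ dx_{(b)} ∧ dx_{(c)} with (a < b < c) sorted:
  d(2*y*z) includes (∂/∂y)(2*y*z) dy = (2*z) dy, which multiplied by dx ∧ dz gives (-2*z) dx ∧ dy ∧ dz
Collecting like 3-forms: d(omega) = (-2*z) dx ∧ dy ∧ dz.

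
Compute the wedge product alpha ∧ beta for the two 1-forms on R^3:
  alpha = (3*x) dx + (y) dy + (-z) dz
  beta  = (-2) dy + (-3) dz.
alpha ∧ beta = (-6*x) dx ∧ dy + (-9*x) dx ∧ dz + (-3*y - 2*z) dy ∧ dz

Distribute the wedge, using dx_i ∧ dx_j = -dx_j ∧ dx_i and dx_i ∧ dx_i = 0. For each pair (i, j) with i < j, the coefficient of dx_i ∧ dx_j in alpha ∧ beta is (alpha_i * beta_j - alpha_j * beta_i). Collecting: alpha ∧ beta = (-6*x) dx ∧ dy + (-9*x) dx ∧ dz + (-3*y - 2*z) dy ∧ dz.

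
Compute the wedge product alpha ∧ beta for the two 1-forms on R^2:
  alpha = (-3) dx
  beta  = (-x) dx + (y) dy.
alpha ∧ beta = (-3*y) dx ∧ dy

Distribute the wedge, using dx_i ∧ dx_j = -dx_j ∧ dx_i and dx_i ∧ dx_i = 0. For each pair (i, j) with i < j, the coefficient of dx_i ∧ dx_j in alpha ∧ beta is (alpha_i * beta_j - alpha_j * beta_i). Collecting: alpha ∧ beta = (-3*y) dx ∧ dy.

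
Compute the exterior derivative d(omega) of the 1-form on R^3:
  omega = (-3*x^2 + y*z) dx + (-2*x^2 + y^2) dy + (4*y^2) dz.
d(omega) = (-4*x - z) dx ∧ dy + (-y) dx ∧ dz + (8*y) dy ∧ dz

For a 1-form omega = sum_i f_i dx_i, the exterior derivative is
  d(omega) = sum_{i < j} (∂f_j/∂x_i - ∂f_i/∂x_j) dx_i ∧ dx_j.
  coefficient of dx ∧ dy: ∂f_2/∂x - ∂f_1/∂y = ∂(-2*x^2 + y^2)/∂x - ∂(-3*x^2 + y*z)/∂y = -4*x - z
  coefficient of dx ∧ dz: ∂f_3/∂x - ∂f_1/∂z = ∂(4*y^2)/∂x - ∂(-3*x^2 + y*z)/∂z = -y
  coefficient of dy ∧ dz: ∂f_3/∂y - ∂f_2/∂z = ∂(4*y^2)/∂y - ∂(-2*x^2 + y^2)/∂z = 8*y
Assembling: d(omega) = (-4*x - z) dx ∧ dy + (-y) dx ∧ dz + (8*y) dy ∧ dz.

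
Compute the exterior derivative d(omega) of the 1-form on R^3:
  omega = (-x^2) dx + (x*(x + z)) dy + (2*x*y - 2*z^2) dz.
d(omega) = (2*x + z) dx ∧ dy + (2*y) dx ∧ dz + (x) dy ∧ dz

For a 1-form omega = sum_i f_i dx_i, the exterior derivative is
  d(omega) = sum_{i < j} (∂f_j/∂x_i - ∂f_i/∂x_j) dx_i ∧ dx_j.
  coefficient of dx ∧ dy: ∂f_2/∂x - ∂f_1/∂y = ∂(x*(x + z))/∂x - ∂(-x^2)/∂y = 2*x + z
  coefficient of dx ∧ dz: ∂f_3/∂x - ∂f_1/∂z = ∂(2*x*y - 2*z^2)/∂x - ∂(-x^2)/∂z = 2*y
  coefficient of dy ∧ dz: ∂f_3/∂y - ∂f_2/∂z = ∂(2*x*y - 2*z^2)/∂y - ∂(x*(x + z))/∂z = x
Assembling: d(omega) = (2*x + z) dx ∧ dy + (2*y) dx ∧ dz + (x) dy ∧ dz.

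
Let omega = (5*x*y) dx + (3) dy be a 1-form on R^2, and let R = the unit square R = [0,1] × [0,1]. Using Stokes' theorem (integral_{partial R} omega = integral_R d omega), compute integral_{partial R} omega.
integral_(partial R) omega = -5/2

Stokes: integral_partial_R omega = integral_R d omega with d omega = (∂Q/∂x - ∂P/∂y) dx ∧ dy.
  ∂Q/∂x = 0
  ∂P/∂y = 5*x
  integrand = ∂Q/∂x - ∂P/∂y = -5*x.
Integrating over R: integral_0^1 integral_0^1 (-5*x) dx dy = -5/2.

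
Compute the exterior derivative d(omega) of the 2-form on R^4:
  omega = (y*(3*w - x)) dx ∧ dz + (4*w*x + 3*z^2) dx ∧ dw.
d(omega) = (-3*w + x) dx ∧ dy ∧ dz + (3*y - 6*z) dx ∧ dz ∧ dw

For a 2-form omega = sum_{i<j} g_{ij} dx_i ∧ dx_j, the exterior derivative is
  d(omega) = sum_{i<j} d(g_{ij}) ∧ dx_i ∧ dx_j = sum_{i<j, k} (∂g_{ij}/∂x_k) dx_k ∧ dx_i ∧ dx_j.
Expand each term, using dx_k ∧ dx_i ∧ dx_j = sgn(permutation) dx_{(a)} ∧ dx_{(b)} ∧ dx_{(c)} with (a < b < c) sorted:
  d(y*(3*w - x)) includes (∂/∂y)(y*(3*w - x)) dy = (3*w - x) dy, which multiplied by dx ∧ dz gives (-3*w + x) dx ∧ dy ∧ dz
  d(y*(3*w - x)) includes (∂/∂w)(y*(3*w - x)) dw = (3*y) dw, which multiplied by dx ∧ dz gives (3*y) dx ∧ dz ∧ dw
  d(4*w*x + 3*z^2) includes (∂/∂z)(4*w*x + 3*z^2) dz = (6*z) dz, which multiplied by dx ∧ dw gives (-6*z) dx ∧ dz ∧ dw
Collecting like 3-forms: d(omega) = (-3*w + x) dx ∧ dy ∧ dz + (3*y - 6*z) dx ∧ dz ∧ dw.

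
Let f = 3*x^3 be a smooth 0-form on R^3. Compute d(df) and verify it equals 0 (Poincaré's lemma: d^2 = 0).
d(df) = 0

Step 1: df = sum_i (∂f/∂x_i) dx_i = (9*x^2) dx + (0) dy + (0) dz.
Step 2: Apply d again. Using the 1-form formula, the coefficient of dx ∧ dy in d(df) is ∂^2 f/∂x ∂y - ∂^2 f/∂y ∂x = (0) - (0) = 0 (equality of mixed partials for smooth f).
Similarly for dx ∧ dz and dy ∧ dz — all coefficients vanish. So d(df) = 0.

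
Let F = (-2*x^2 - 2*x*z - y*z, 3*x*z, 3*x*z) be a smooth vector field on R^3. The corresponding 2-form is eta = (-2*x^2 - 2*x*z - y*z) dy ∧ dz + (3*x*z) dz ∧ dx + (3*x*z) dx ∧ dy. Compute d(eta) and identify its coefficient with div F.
d(eta) = (-x - 2*z) dx ∧ dy ∧ dz; div F = -x - 2*z

For a 2-form in R^3 of the form above, applying d gives a 3-form with coefficient ∂P/∂x + ∂Q/∂y + ∂R/∂z:
  ∂P/∂x = -4*x - 2*z
  ∂Q/∂y = 0
  ∂R/∂z = 3*x
Sum = -x - 2*z, which is exactly div F.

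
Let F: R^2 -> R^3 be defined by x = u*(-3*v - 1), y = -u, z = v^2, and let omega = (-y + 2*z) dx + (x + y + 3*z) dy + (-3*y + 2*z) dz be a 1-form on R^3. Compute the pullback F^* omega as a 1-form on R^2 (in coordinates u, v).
F^* omega = (u - 6*v^3 - 5*v^2) du + (-3*u^2 - 6*u*v^2 + 6*u*v + 4*v^3) dv

Using F^*(f dg) = (f ∘ F) d(g ∘ F), substitute each coordinate x_i by F_i(u, v) in f_i, and replace dx_i by d F_i = (∂F_i/∂u) du + (∂F_i/∂v) dv.
  For the x component: f_1(F) = u + 2*v^2; d F_1 = (-3*v - 1) du + (-3*u) dv
  For the y component: f_2(F) = -3*u*v - 2*u + 3*v^2; d F_2 = (-1) du + (0) dv
  For the z component: f_3(F) = 3*u + 2*v^2; d F_3 = (0) du + (2*v) dv
Combining and collecting du, dv coefficients:
  coeff of du: u - 6*v^3 - 5*v^2
  coeff of dv: -3*u^2 - 6*u*v^2 + 6*u*v + 4*v^3
F^* omega = (u - 6*v^3 - 5*v^2) du + (-3*u^2 - 6*u*v^2 + 6*u*v + 4*v^3) dv.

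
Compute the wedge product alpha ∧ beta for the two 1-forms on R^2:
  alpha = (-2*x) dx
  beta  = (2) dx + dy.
alpha ∧ beta = (-2*x) dx ∧ dy

Distribute the wedge, using dx_i ∧ dx_j = -dx_j ∧ dx_i and dx_i ∧ dx_i = 0. For each pair (i, j) with i < j, the coefficient of dx_i ∧ dx_j in alpha ∧ beta is (alpha_i * beta_j - alpha_j * beta_i). Collecting: alpha ∧ beta = (-2*x) dx ∧ dy.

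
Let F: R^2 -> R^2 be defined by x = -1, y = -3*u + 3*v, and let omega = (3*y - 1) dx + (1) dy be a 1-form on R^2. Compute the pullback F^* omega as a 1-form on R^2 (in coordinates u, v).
F^* omega = (-3) du + (3) dv

Using F^*(f dg) = (f ∘ F) d(g ∘ F), substitute each coordinate x_i by F_i(u, v) in f_i, and replace dx_i by d F_i = (∂F_i/∂u) du + (∂F_i/∂v) dv.
  For the x component: f_1(F) = -9*u + 9*v - 1; d F_1 = (0) du + (0) dv
  For the y component: f_2(F) = 1; d F_2 = (-3) du + (3) dv
Combining and collecting du, dv coefficients:
  coeff of du: -3
  coeff of dv: 3
F^* omega = (-3) du + (3) dv.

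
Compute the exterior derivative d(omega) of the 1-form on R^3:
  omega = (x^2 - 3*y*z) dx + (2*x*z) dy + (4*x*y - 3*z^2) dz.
d(omega) = (5*z) dx ∧ dy + (7*y) dx ∧ dz + (2*x) dy ∧ dz

For a 1-form omega = sum_i f_i dx_i, the exterior derivative is
  d(omega) = sum_{i < j} (∂f_j/∂x_i - ∂f_i/∂x_j) dx_i ∧ dx_j.
  coefficient of dx ∧ dy: ∂f_2/∂x - ∂f_1/∂y = ∂(2*x*z)/∂x - ∂(x^2 - 3*y*z)/∂y = 5*z
  coefficient of dx ∧ dz: ∂f_3/∂x - ∂f_1/∂z = ∂(4*x*y - 3*z^2)/∂x - ∂(x^2 - 3*y*z)/∂z = 7*y
  coefficient of dy ∧ dz: ∂f_3/∂y - ∂f_2/∂z = ∂(4*x*y - 3*z^2)/∂y - ∂(2*x*z)/∂z = 2*x
Assembling: d(omega) = (5*z) dx ∧ dy + (7*y) dx ∧ dz + (2*x) dy ∧ dz.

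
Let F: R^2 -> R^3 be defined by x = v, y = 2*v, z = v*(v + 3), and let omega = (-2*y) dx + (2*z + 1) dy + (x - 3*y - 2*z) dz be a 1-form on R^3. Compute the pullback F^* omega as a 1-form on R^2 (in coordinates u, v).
F^* omega = (-4*v^3 - 24*v^2 - 25*v + 2) dv

Using F^*(f dg) = (f ∘ F) d(g ∘ F), substitute each coordinate x_i by F_i(u, v) in f_i, and replace dx_i by d F_i = (∂F_i/∂u) du + (∂F_i/∂v) dv.
  For the x component: f_1(F) = -4*v; d F_1 = (0) du + (1) dv
  For the y component: f_2(F) = 2*v^2 + 6*v + 1; d F_2 = (0) du + (2) dv
  For the z component: f_3(F) = v*(-2*v - 11); d F_3 = (0) du + (2*v + 3) dv
Combining and collecting du, dv coefficients:
  coeff of du: 0
  coeff of dv: -4*v^3 - 24*v^2 - 25*v + 2
F^* omega = (-4*v^3 - 24*v^2 - 25*v + 2) dv.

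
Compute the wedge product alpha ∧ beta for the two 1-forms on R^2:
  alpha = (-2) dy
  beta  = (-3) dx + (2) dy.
alpha ∧ beta = (-6) dx ∧ dy

Distribute the wedge, using dx_i ∧ dx_j = -dx_j ∧ dx_i and dx_i ∧ dx_i = 0. For each pair (i, j) with i < j, the coefficient of dx_i ∧ dx_j in alpha ∧ beta is (alpha_i * beta_j - alpha_j * beta_i). Collecting: alpha ∧ beta = (-6) dx ∧ dy.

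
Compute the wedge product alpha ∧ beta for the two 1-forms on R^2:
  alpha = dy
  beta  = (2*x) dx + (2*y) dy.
alpha ∧ beta = (-2*x) dx ∧ dy

Distribute the wedge, using dx_i ∧ dx_j = -dx_j ∧ dx_i and dx_i ∧ dx_i = 0. For each pair (i, j) with i < j, the coefficient of dx_i ∧ dx_j in alpha ∧ beta is (alpha_i * beta_j - alpha_j * beta_i). Collecting: alpha ∧ beta = (-2*x) dx ∧ dy.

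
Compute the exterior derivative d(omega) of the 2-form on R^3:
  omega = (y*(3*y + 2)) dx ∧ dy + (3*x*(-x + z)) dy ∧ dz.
d(omega) = (-6*x + 3*z) dx ∧ dy ∧ dz

For a 2-form omega = sum_{i<j} g_{ij} dx_i ∧ dx_j, the exterior derivative is
  d(omega) = sum_{i<j} d(g_{ij}) ∧ dx_i ∧ dx_j = sum_{i<j, k} (∂g_{ij}/∂x_k) dx_k ∧ dx_i ∧ dx_j.
Expand each term, using dx_k ∧ dx_i ∧ dx_j = sgn(permutation) dx_{(a)} ∧ dx_{(b)} ∧ dx_{(c)} with (a < b < c) sorted:
  d(3*x*(-x + z)) includes (∂/∂x)(3*x*(-x + z)) dx = (-6*x + 3*z) dx, which multiplied by dy ∧ dz gives (-6*x + 3*z) dx ∧ dy ∧ dz
Collecting like 3-forms: d(omega) = (-6*x + 3*z) dx ∧ dy ∧ dz.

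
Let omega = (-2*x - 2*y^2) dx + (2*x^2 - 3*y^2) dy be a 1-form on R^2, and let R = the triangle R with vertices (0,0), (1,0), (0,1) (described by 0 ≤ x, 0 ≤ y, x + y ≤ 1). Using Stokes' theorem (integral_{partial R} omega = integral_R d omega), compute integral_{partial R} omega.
integral_(partial R) omega = 4/3

Stokes: integral_partial_R omega = integral_R d omega with d omega = (∂Q/∂x - ∂P/∂y) dx ∧ dy.
  ∂Q/∂x = 4*x
  ∂P/∂y = -4*y
  integrand = ∂Q/∂x - ∂P/∂y = 4*x + 4*y.
Integrating over R: integral_0^1 integral_0^{1-x} (4*x + 4*y) dy dx = 4/3.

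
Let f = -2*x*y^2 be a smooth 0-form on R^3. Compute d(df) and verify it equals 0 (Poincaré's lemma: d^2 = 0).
d(df) = 0

Step 1: df = sum_i (∂f/∂x_i) dx_i = (-2*y^2) dx + (-4*x*y) dy + (0) dz.
Step 2: Apply d again. Using the 1-form formula, the coefficient of dx ∧ dy in d(df) is ∂^2 f/∂x ∂y - ∂^2 f/∂y ∂x = (-4*y) - (-4*y) = 0 (equality of mixed partials for smooth f).
Similarly for dx ∧ dz and dy ∧ dz — all coefficients vanish. So d(df) = 0.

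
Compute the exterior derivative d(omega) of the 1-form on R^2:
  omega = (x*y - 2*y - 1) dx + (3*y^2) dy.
d(omega) = (2 - x) dx ∧ dy

For a 1-form omega = sum_i f_i dx_i, the exterior derivative is
  d(omega) = sum_{i < j} (∂f_j/∂x_i - ∂f_i/∂x_j) dx_i ∧ dx_j.
  coefficient of dx ∧ dy: ∂f_2/∂x - ∂f_1/∂y = ∂(3*y^2)/∂x - ∂(x*y - 2*y - 1)/∂y = 2 - x
Assembling: d(omega) = (2 - x) dx ∧ dy.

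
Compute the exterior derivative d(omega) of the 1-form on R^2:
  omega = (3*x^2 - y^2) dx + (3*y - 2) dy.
d(omega) = (2*y) dx ∧ dy

For a 1-form omega = sum_i f_i dx_i, the exterior derivative is
  d(omega) = sum_{i < j} (∂f_j/∂x_i - ∂f_i/∂x_j) dx_i ∧ dx_j.
  coefficient of dx ∧ dy: ∂f_2/∂x - ∂f_1/∂y = ∂(3*y - 2)/∂x - ∂(3*x^2 - y^2)/∂y = 2*y
Assembling: d(omega) = (2*y) dx ∧ dy.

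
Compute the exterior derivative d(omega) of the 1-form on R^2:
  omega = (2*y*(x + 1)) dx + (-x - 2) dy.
d(omega) = (-2*x - 3) dx ∧ dy

For a 1-form omega = sum_i f_i dx_i, the exterior derivative is
  d(omega) = sum_{i < j} (∂f_j/∂x_i - ∂f_i/∂x_j) dx_i ∧ dx_j.
  coefficient of dx ∧ dy: ∂f_2/∂x - ∂f_1/∂y = ∂(-x - 2)/∂x - ∂(2*y*(x + 1))/∂y = -2*x - 3
Assembling: d(omega) = (-2*x - 3) dx ∧ dy.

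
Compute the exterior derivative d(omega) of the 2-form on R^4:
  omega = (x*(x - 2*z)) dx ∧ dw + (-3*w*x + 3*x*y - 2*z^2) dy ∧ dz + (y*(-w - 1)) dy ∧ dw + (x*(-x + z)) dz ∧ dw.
d(omega) = (z) dx ∧ dz ∧ dw + (-3*w + 3*y) dx ∧ dy ∧ dz + (-3*x) dy ∧ dz ∧ dw

For a 2-form omega = sum_{i<j} g_{ij} dx_i ∧ dx_j, the exterior derivative is
  d(omega) = sum_{i<j} d(g_{ij}) ∧ dx_i ∧ dx_j = sum_{i<j, k} (∂g_{ij}/∂x_k) dx_k ∧ dx_i ∧ dx_j.
Expand each term, using dx_k ∧ dx_i ∧ dx_j = sgn(permutation) dx_{(a)} ∧ dx_{(b)} ∧ dx_{(c)} with (a < b < c) sorted:
  d(x*(x - 2*z)) includes (∂/∂z)(x*(x - 2*z)) dz = (-2*x) dz, which multiplied by dx ∧ dw gives (2*x) dx ∧ dz ∧ dw
  d(-3*w*x + 3*x*y - 2*z^2) includes (∂/∂x)(-3*w*x + 3*x*y - 2*z^2) dx = (-3*w + 3*y) dx, which multiplied by dy ∧ dz gives (-3*w + 3*y) dx ∧ dy ∧ dz
  d(-3*w*x + 3*x*y - 2*z^2) includes (∂/∂w)(-3*w*x + 3*x*y - 2*z^2) dw = (-3*x) dw, which multiplied by dy ∧ dz gives (-3*x) dy ∧ dz ∧ dw
  d(x*(-x + z)) includes (∂/∂x)(x*(-x + z)) dx = (-2*x + z) dx, which multiplied by dz ∧ dw gives (-2*x + z) dx ∧ dz ∧ dw
Collecting like 3-forms: d(omega) = (z) dx ∧ dz ∧ dw + (-3*w + 3*y) dx ∧ dy ∧ dz + (-3*x) dy ∧ dz ∧ dw.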